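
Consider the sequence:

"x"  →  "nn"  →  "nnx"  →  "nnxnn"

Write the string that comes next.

Each term (from the third on) is the previous term followed by the one before it: term 3 = nn·x = nnx.
The next term joins nnxnn and nnx.

nnxnnnnx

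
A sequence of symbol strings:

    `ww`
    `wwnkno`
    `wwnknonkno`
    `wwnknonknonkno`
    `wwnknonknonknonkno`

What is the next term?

Every step adds nkno to the end: s(k+1) = s(k)·nkno.
Applying this once more to wwnknonknonknonkno:

wwnknonknonknonknonkno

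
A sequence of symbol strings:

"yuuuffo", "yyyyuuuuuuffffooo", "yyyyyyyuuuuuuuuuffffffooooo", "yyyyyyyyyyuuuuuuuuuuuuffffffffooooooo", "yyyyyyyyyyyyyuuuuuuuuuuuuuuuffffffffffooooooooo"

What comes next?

Each string has the form y^{3n-2} u^{3n} f^{2n} o^{2n-1} (n = 1, 2, …).
For the next term, n = 6, so the run lengths are 16, 18, 12, 11.

yyyyyyyyyyyyyyyyuuuuuuuuuuuuuuuuuuffffffffffffooooooooooo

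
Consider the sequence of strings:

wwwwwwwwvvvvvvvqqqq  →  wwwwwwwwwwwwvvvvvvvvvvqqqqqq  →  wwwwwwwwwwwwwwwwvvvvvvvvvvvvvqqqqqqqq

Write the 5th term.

wwwwwwwwwwwwwwwwwwwwwwwwvvvvvvvvvvvvvvvvvvvqqqqqqqqqqqq

Reading off run lengths: w runs 8, 12, 16; v runs 7, 10, 13; q runs 4, 6, 8 — each is linear in n, where the shown terms are n = 2, 3, 4.
Setting n = 6 gives 24, 19, 12 characters in each block.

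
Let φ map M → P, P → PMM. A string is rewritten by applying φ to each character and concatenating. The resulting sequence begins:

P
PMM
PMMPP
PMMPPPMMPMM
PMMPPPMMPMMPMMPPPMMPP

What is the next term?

PMMPPPMMPMMPMMPPPMMPPPMMPPPMMPMMPMMPPPMMPMM

Replace each of the 21 characters of PMMPPPMMPMMPMMPPPMMPP in place — PMM P P PMM PMM PMM P P PMM P P PMM P P PMM PMM PMM P P PMM PMM — and concatenate.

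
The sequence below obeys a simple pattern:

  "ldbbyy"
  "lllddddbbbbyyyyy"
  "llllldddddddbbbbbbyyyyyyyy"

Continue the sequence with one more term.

Each string has the form l^{2n-1} d^{3n-2} b^{2n} y^{3n-1} (n = 1, 2, …).
For the next term, n = 4, so the run lengths are 7, 10, 8, 11.

lllllllddddddddddbbbbbbbbyyyyyyyyyyy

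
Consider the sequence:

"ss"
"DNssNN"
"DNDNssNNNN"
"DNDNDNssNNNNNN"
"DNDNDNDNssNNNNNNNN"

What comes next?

Each term wraps the previous one in DN on the left and NN on the right.
Applying this once more to DNDNDNDNssNNNNNNNN:

DNDNDNDNDNssNNNNNNNNNN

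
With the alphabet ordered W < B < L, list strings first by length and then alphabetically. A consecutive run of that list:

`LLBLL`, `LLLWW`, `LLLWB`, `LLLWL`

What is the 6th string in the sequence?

LLLBB

Stepping forward 2 times from LLLWL: LLLWL → LLLBW, then the target.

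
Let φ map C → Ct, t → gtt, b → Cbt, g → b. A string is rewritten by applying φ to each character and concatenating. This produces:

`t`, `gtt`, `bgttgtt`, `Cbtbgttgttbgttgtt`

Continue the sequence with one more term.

Replace each of the 17 characters of Cbtbgttgttbgttgtt in place — Ct Cbt gtt Cbt b gtt gtt b gtt gtt Cbt b gtt gtt b gtt gtt — and concatenate.

CtCbtgttCbtbgttgttbgttgttCbtbgttgttbgttgtt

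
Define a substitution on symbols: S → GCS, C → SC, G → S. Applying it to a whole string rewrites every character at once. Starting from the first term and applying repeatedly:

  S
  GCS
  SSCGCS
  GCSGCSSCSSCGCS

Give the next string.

φ(GCSGCSSCSSCGCS) expands symbol-by-symbol to S SC GCS S SC GCS GCS SC GCS GCS SC S SC GCS; joining the 14 pieces gives the next term.

SSCGCSSSCGCSGCSSCGCSGCSSCSSCGCS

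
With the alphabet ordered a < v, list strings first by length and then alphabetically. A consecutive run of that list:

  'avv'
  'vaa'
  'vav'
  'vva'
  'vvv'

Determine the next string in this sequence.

aaaa

vvv is the last string of length 3, so the next is the first of length 4: a repeated 4 times.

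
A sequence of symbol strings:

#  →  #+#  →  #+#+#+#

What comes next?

Each string is two copies of the previous one joined by '+'.
So the next term is two copies of #+#+#+# with '+' between the halves.

#+#+#+#+#+#+#+#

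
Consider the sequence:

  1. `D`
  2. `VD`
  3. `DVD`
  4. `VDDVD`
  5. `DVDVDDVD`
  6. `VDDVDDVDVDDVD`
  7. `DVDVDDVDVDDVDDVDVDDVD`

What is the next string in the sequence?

VDDVDDVDVDDVDDVDVDDVDVDDVDDVDVDDVD

This is a Fibonacci-style word recurrence s(k) = s(k−2)·s(k−1): e.g. D·VD = DVD.
So term 8 is VDDVDDVDVDDVD·DVDVDDVDVDDVDDVDVDDVD.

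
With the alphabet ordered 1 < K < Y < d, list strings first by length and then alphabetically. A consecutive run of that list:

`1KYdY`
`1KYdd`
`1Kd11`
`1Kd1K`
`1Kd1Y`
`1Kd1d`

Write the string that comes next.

Find the rightmost character of 1Kd1d below d, bump it to the next letter, and reset everything to its right to 1.

1KdK1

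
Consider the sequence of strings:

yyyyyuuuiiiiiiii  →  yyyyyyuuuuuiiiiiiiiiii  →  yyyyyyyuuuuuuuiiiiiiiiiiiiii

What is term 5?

Term n consists of n+3 y's, followed by 2n-1 u's, followed by 3n+2 i's, where the shown terms are n = 2, 3, 4.
At n = 6 the blocks have lengths 9, 11, 20.

yyyyyyyyyuuuuuuuuuuuiiiiiiiiiiiiiiiiiiii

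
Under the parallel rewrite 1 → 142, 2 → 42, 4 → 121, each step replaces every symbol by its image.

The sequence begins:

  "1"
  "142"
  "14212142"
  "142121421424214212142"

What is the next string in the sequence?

φ(142121421424214212142) expands symbol-by-symbol to 142 121 42 142 42 142 121 42 142 121 42 121 42 142 121 42 142 42 142 121 42; joining the 21 pieces gives the next term.

1421214214242142121421421214212142142121421424214212142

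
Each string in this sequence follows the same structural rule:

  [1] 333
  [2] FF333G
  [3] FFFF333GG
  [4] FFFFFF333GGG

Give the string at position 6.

FFFFFFFFFF333GGGGG

s(k+1) = FF·s(k)·G, so each term gains FF as a prefix and G as a suffix.
From FFFFFF333GGG, 2 further steps: FFFFFF333GGG → FFFFFFFF333GGGG → (answer).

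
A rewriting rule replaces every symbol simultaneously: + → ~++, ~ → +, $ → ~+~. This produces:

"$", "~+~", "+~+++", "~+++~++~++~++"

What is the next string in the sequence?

+~++~++~+++~++~+++~++~+++~++~++

φ(~+++~++~++~++) expands symbol-by-symbol to + ~++ ~++ ~++ + ~++ ~++ + ~++ ~++ + ~++ ~++; joining the 13 pieces gives the next term.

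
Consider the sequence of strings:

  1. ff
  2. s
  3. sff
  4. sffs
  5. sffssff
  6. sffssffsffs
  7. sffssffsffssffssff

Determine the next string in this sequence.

sffssffsffssffssffsffssffsffs

This is a Fibonacci-style word recurrence s(k) = s(k−1)·s(k−2): e.g. s·ff = sff.
So term 8 is sffssffsffssffssff·sffssffsffs.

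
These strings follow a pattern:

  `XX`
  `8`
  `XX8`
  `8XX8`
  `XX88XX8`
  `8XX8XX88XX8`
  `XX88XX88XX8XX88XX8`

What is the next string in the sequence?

8XX8XX88XX8XX88XX88XX8XX88XX8

This is a Fibonacci-style word recurrence s(k) = s(k−2)·s(k−1): e.g. XX·8 = XX8.
The next term joins 8XX8XX88XX8 and XX88XX88XX8XX88XX8.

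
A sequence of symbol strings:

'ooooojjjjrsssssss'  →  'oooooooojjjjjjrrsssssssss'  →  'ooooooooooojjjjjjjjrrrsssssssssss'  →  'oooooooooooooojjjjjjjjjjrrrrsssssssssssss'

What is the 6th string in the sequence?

Reading off run lengths: o runs 5, 8, 11, 14; j runs 4, 6, 8, 10; r runs 1, 2, 3, 4; s runs 7, 9, 11, 13 — each is linear in n, where the shown terms are n = 2, 3, 4, 5.
At n = 7 the blocks have lengths 20, 14, 6, 17.

oooooooooooooooooooojjjjjjjjjjjjjjrrrrrrsssssssssssssssss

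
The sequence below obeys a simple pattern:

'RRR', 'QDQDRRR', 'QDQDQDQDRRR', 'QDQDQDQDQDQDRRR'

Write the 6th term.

QDQDQDQDQDQDQDQDQDQDRRR

Every step adds QDQD at the front: s(k+1) = QDQD·s(k).
From QDQDQDQDQDQDRRR, 2 further steps: QDQDQDQDQDQDRRR → QDQDQDQDQDQDQDQDRRR → (answer).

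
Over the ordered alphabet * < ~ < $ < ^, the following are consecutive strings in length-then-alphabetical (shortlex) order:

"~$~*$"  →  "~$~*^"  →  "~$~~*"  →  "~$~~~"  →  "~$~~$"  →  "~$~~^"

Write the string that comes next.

Find the rightmost character of ~$~~^ below ^, bump it to the next letter, and reset everything to its right to *.

~$~$*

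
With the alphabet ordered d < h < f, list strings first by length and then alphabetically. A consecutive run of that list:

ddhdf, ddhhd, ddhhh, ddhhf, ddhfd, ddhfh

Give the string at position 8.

ddfdd

Continuing the enumeration 2 steps past ddhfh: ddhfh → ddhff → (answer).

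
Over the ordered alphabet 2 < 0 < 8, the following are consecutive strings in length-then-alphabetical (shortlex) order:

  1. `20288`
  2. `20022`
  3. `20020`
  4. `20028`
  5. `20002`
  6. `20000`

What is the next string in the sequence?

20008

Find the rightmost character of 20000 below 8, bump it to the next letter, and reset everything to its right to 2.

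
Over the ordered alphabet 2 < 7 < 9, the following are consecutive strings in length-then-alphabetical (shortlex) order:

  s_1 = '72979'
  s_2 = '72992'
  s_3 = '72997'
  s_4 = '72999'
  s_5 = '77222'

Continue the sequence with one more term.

Treat 77222 as a base-3 numeral over the given alphabet and add one, carrying through any trailing 9's.

77227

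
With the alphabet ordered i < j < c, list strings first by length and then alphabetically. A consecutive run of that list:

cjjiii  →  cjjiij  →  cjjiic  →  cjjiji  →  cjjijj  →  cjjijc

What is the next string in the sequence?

Find the rightmost character of cjjijc below c, bump it to the next letter, and reset everything to its right to i.

cjjici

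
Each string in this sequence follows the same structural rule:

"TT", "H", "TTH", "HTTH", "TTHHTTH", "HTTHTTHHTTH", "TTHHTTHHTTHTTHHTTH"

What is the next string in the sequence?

Each term (from the third on) is the two preceding terms concatenated in order: term 3 = TT·H = TTH.
Continuing: HTTHTTHHTTH · TTHHTTHHTTHTTHHTTH gives term 8.

HTTHTTHHTTHTTHHTTHHTTHTTHHTTH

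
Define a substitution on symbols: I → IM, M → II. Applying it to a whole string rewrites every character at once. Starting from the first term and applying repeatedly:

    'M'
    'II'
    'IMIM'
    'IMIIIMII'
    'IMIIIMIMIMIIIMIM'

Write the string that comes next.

Rewriting the 16 symbols of IMIIIMIMIMIIIMIM one by one yields IM II IM IM IM II IM II IM II IM IM IM II IM II; concatenated:

IMIIIMIMIMIIIMIIIMIIIMIMIMIIIMII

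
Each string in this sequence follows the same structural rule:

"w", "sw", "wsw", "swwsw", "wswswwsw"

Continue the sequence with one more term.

swwswwswswwsw

From term 3 onward, concatenate the second-to-last term with the last: w·sw = wsw, sw·wsw = swwsw, …
Continuing: swwsw · wswswwsw gives term 6.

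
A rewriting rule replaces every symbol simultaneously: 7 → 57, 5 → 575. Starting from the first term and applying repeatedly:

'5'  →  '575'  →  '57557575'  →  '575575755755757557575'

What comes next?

Replace each of the 21 characters of 575575755755757557575 in place — 575 57 575 575 57 575 57 575 575 57 575 575 57 575 57 575 575 57 575 57 575 — and concatenate.

5755757557557575575755755757557557575575755755757557575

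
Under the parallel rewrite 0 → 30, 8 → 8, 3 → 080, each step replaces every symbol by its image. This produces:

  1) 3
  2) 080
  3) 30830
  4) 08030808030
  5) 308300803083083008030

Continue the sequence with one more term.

0803080803030830080308080308080303083008030

Replace each of the 21 characters of 308300803083083008030 in place — 080 30 8 080 30 30 8 30 080 30 8 080 30 8 080 30 30 8 30 080 30 — and concatenate.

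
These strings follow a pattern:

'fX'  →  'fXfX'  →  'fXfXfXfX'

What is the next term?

Each string is two copies of the previous one concatenated.
Doubling fXfXfXfX:

fXfXfXfXfXfXfXfX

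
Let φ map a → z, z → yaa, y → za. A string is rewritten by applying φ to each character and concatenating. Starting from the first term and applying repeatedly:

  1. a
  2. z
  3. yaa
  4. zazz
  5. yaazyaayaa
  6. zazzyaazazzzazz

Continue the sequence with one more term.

yaazyaayaazazzyaazyaayaayaazyaayaa

φ(zazzyaazazzzazz) expands symbol-by-symbol to yaa z yaa yaa za z z yaa z yaa yaa yaa z yaa yaa; joining the 15 pieces gives the next term.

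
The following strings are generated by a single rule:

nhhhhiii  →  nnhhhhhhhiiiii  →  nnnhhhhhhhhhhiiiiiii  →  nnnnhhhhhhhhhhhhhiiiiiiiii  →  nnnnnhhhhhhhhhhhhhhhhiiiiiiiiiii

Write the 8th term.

Term n consists of n n's, followed by 3n+1 h's, followed by 2n+1 i's (n = 1, 2, …).
Setting n = 8 gives 8, 25, 17 characters in each block.

nnnnnnnnhhhhhhhhhhhhhhhhhhhhhhhhhiiiiiiiiiiiiiiiii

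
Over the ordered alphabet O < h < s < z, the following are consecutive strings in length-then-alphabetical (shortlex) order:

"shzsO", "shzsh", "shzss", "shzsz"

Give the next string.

shzzO

The successor of shzsz increments the rightmost position that isn't already z and resets every position after it to O.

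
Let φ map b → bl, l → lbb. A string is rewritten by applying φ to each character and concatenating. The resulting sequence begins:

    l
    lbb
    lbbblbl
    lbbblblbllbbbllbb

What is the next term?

Rewriting the 17 symbols of lbbblblbllbbbllbb one by one yields lbb bl bl bl lbb bl lbb bl lbb lbb bl bl bl lbb lbb bl bl; concatenated:

lbbblblbllbbbllbbbllbblbbblblbllbblbbblbl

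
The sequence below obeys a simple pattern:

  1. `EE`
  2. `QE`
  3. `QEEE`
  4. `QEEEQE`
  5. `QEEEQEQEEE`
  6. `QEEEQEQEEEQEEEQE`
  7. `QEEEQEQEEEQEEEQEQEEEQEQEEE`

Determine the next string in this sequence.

Each term (from the third on) is the previous term followed by the one before it: term 3 = QE·EE = QEEE.
The next term joins QEEEQEQEEEQEEEQEQEEEQEQEEE and QEEEQEQEEEQEEEQE.

QEEEQEQEEEQEEEQEQEEEQEQEEEQEEEQEQEEEQEEEQE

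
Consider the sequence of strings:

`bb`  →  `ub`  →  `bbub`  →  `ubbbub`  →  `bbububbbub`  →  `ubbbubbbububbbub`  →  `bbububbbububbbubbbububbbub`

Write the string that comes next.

ubbbubbbububbbubbbububbbububbbubbbububbbub

From term 3 onward, concatenate the second-to-last term with the last: bb·ub = bbub, ub·bbub = ubbbub, …
Continuing: ubbbubbbububbbub · bbububbbububbbubbbububbbub gives term 8.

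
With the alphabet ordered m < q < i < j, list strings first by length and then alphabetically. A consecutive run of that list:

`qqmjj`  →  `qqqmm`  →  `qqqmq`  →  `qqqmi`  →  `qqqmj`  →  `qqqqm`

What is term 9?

Continuing the enumeration 3 steps past qqqqm: qqqqm → qqqqq → qqqqi → (answer).

qqqqj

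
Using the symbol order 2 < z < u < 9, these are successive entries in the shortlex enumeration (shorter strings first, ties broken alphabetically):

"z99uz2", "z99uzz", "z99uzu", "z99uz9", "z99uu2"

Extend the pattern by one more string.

Treat z99uu2 as a base-4 numeral over the given alphabet and add one, carrying through any trailing 9's.

z99uuz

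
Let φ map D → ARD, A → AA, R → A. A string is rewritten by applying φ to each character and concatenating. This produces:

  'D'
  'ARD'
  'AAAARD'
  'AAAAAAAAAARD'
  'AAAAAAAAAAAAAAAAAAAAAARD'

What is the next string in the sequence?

AAAAAAAAAAAAAAAAAAAAAAAAAAAAAAAAAAAAAAAAAAAAAARD

Applying the rule to each of the 24 symbols of AAAAAAAAAAAAAAAAAAAAAARD gives the pieces AA AA AA AA AA AA AA AA AA AA AA AA AA AA AA AA AA AA AA AA AA AA A ARD, which concatenate to the answer.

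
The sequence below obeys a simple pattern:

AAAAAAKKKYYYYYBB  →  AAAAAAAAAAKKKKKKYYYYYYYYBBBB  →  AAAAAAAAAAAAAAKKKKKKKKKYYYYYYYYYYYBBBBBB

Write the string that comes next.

Each string has the form A^{4n+2} K^{3n} Y^{3n+2} B^{2n} (n = 1, 2, …).
Setting n = 4 gives 18, 12, 14, 8 characters in each block.

AAAAAAAAAAAAAAAAAAKKKKKKKKKKKKYYYYYYYYYYYYYYBBBBBBBB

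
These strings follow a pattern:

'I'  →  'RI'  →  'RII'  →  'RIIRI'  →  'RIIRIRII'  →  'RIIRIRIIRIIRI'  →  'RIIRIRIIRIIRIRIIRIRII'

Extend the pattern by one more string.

Each term (from the third on) is the previous term followed by the one before it: term 3 = RI·I = RII.
So term 8 is RIIRIRIIRIIRIRIIRIRII·RIIRIRIIRIIRI.

RIIRIRIIRIIRIRIIRIRIIRIIRIRIIRIIRI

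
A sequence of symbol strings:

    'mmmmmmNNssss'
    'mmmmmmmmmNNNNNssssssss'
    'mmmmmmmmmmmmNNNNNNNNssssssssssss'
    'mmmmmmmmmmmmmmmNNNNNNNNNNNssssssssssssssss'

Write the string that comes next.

mmmmmmmmmmmmmmmmmmNNNNNNNNNNNNNNssssssssssssssssssss

Each string has the form m^{3n+3} N^{3n-1} s^{4n} (n = 1, 2, …).
For the next term, n = 5, so the run lengths are 18, 14, 20.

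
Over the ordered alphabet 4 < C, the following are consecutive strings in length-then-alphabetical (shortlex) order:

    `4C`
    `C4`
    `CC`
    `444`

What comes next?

The successor of 444 increments the rightmost position that isn't already C and resets every position after it to 4.

44C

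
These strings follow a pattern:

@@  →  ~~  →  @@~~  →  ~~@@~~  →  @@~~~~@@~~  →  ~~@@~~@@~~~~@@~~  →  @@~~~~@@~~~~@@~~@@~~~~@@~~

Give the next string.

~~@@~~@@~~~~@@~~@@~~~~@@~~~~@@~~@@~~~~@@~~

This is a Fibonacci-style word recurrence s(k) = s(k−2)·s(k−1): e.g. @@·~~ = @@~~.
So term 8 is ~~@@~~@@~~~~@@~~·@@~~~~@@~~~~@@~~@@~~~~@@~~.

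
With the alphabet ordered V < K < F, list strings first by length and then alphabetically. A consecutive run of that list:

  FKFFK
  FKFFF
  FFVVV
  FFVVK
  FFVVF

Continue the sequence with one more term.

FFVKV

Treat FFVVF as a base-3 numeral over the given alphabet and add one, carrying through any trailing F's.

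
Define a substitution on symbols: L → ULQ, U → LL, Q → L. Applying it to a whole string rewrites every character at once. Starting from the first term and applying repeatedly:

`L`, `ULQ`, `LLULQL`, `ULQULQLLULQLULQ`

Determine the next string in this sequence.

φ(ULQULQLLULQLULQ) expands symbol-by-symbol to LL ULQ L LL ULQ L ULQ ULQ LL ULQ L ULQ LL ULQ L; joining the 15 pieces gives the next term.

LLULQLLLULQLULQULQLLULQLULQLLULQL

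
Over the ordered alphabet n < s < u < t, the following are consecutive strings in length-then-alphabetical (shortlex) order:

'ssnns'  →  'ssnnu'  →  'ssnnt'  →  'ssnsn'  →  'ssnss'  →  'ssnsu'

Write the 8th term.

ssnun

Continuing the enumeration 2 steps past ssnsu: ssnsu → ssnst → (answer).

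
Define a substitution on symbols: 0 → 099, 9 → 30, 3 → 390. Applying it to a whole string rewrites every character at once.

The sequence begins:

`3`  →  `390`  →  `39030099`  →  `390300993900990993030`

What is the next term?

Rewriting the 21 symbols of 390300993900990993030 one by one yields 390 30 099 390 099 099 30 30 390 30 099 099 30 30 099 30 30 390 099 390 099; concatenated:

3903009939009909930303903009909930300993030390099390099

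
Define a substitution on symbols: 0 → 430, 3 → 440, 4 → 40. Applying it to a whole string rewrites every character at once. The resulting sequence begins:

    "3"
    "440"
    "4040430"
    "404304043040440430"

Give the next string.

Rewriting the 18 symbols of 404304043040440430 one by one yields 40 430 40 440 430 40 430 40 440 430 40 430 40 40 430 40 440 430; concatenated:

4043040440430404304044043040430404043040440430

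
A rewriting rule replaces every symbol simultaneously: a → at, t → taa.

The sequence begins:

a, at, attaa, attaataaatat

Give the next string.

attaataaatattaaatatattaaattaa

Expanding attaataaatat: a→at, t→taa, t→taa, a→at, a→at, t→taa, a→at, a→at, a→at, t→taa, a→at, t→taa. Concatenated: at taa taa at at taa at at at taa at taa.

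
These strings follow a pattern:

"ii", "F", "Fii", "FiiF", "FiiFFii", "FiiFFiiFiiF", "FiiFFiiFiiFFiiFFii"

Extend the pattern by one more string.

FiiFFiiFiiFFiiFFiiFiiFFiiFiiF

This is a Fibonacci-style word recurrence s(k) = s(k−1)·s(k−2): e.g. F·ii = Fii.
So term 8 is FiiFFiiFiiFFiiFFii·FiiFFiiFiiF.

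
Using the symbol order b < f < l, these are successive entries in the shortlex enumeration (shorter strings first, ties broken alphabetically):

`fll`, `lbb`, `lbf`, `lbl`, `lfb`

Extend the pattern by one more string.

Find the rightmost character of lfb below l, bump it to the next letter, and reset everything to its right to b.

lff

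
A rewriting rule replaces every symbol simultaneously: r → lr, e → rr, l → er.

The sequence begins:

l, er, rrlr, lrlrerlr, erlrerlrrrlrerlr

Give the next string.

Rewriting the 16 symbols of erlrerlrrrlrerlr one by one yields rr lr er lr rr lr er lr lr lr er lr rr lr er lr; concatenated:

rrlrerlrrrlrerlrlrlrerlrrrlrerlr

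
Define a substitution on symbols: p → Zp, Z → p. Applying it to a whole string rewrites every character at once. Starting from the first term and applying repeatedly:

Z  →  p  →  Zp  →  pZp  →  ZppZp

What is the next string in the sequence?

pZpZppZp

Rewriting each symbol of ZppZp: Z→p, p→Zp, p→Zp, Z→p, p→Zp, which concatenates to p Zp Zp p Zp.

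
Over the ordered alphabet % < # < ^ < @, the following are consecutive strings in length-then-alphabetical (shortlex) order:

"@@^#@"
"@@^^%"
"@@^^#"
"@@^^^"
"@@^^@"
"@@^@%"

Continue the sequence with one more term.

@@^@#

Find the rightmost character of @@^@% below @, bump it to the next letter, and reset everything to its right to %.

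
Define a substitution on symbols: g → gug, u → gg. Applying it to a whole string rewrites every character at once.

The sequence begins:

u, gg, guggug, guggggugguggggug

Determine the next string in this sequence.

Rewriting the 16 symbols of guggggugguggggug one by one yields gug gg gug gug gug gug gg gug gug gg gug gug gug gug gg gug; concatenated:

guggggugguggugguggggugguggggugguggugguggggug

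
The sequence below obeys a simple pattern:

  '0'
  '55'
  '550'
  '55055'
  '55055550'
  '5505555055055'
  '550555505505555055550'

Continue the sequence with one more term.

5505555055055550555505505555055055

This is a Fibonacci-style word recurrence s(k) = s(k−1)·s(k−2): e.g. 55·0 = 550.
So term 8 is 550555505505555055550·5505555055055.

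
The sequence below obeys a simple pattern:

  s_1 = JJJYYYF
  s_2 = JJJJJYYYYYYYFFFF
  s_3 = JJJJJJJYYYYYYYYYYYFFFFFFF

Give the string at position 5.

JJJJJJJJJJJYYYYYYYYYYYYYYYYYYYFFFFFFFFFFFFF

Reading off run lengths: J runs 3, 5, 7; Y runs 3, 7, 11; F runs 1, 4, 7 — each is linear in n (n = 1, 2, …).
For term 5, n = 5, so the run lengths are 11, 19, 13.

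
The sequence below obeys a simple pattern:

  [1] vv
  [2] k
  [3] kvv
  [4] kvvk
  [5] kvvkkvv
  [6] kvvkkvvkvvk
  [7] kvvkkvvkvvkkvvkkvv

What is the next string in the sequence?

Each term (from the third on) is the previous term followed by the one before it: term 3 = k·vv = kvv.
The next term joins kvvkkvvkvvkkvvkkvv and kvvkkvvkvvk.

kvvkkvvkvvkkvvkkvvkvvkkvvkvvk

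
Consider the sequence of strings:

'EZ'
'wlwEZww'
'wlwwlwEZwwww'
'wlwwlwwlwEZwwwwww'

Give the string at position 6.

Every step adds wlw to the front and ww to the end of the previous string.
From wlwwlwwlwEZwwwwww, 2 further steps: wlwwlwwlwEZwwwwww → wlwwlwwlwwlwEZwwwwwwww → (answer).

wlwwlwwlwwlwwlwEZwwwwwwwwww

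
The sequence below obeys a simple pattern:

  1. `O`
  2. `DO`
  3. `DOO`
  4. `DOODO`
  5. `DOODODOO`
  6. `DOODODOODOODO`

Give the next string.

Each term (from the third on) is the previous term followed by the one before it: term 3 = DO·O = DOO.
The next term joins DOODODOODOODO and DOODODOO.

DOODODOODOODODOODODOO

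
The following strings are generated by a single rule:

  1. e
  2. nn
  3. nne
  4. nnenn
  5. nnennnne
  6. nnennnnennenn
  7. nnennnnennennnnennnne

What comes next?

From term 3 onward, concatenate the last term with the second-to-last: nn·e = nne, nne·nn = nnenn, …
So term 8 is nnennnnennennnnennnne·nnennnnennenn.

nnennnnennennnnennnnennennnnennenn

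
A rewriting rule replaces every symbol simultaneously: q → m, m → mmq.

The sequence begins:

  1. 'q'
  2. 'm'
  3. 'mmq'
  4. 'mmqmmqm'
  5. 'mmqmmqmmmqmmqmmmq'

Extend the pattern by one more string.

Rewriting the 17 symbols of mmqmmqmmmqmmqmmmq one by one yields mmq mmq m mmq mmq m mmq mmq mmq m mmq mmq m mmq mmq mmq m; concatenated:

mmqmmqmmmqmmqmmmqmmqmmqmmmqmmqmmmqmmqmmqm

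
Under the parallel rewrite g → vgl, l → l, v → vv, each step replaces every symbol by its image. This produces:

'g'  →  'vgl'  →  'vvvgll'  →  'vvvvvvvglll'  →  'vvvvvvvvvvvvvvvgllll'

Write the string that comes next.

φ(vvvvvvvvvvvvvvvgllll) expands symbol-by-symbol to vv vv vv vv vv vv vv vv vv vv vv vv vv vv vv vgl l l l l; joining the 20 pieces gives the next term.

vvvvvvvvvvvvvvvvvvvvvvvvvvvvvvvglllll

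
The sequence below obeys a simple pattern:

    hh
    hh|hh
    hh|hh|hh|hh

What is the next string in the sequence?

hh|hh|hh|hh|hh|hh|hh|hh

s(k+1) = s(k)·|·s(k) — each term doubles the last with '|' between the halves.
So the next term is two copies of hh|hh|hh|hh with '|' between the halves.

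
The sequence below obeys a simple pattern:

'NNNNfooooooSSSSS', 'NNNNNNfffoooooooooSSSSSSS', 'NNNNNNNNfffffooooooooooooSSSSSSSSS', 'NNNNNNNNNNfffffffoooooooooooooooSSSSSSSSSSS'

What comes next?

The n-th term is 2n+2 N's then 2n-1 f's then 3n+3 o's then 2n+3 S's (n = 1, 2, …).
At n = 5 the blocks have lengths 12, 9, 18, 13.

NNNNNNNNNNNNfffffffffooooooooooooooooooSSSSSSSSSSSSS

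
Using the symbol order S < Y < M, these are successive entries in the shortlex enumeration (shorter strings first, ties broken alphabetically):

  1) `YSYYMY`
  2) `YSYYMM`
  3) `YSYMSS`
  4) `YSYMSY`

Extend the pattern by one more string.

The successor of YSYMSY increments the rightmost position that isn't already M and resets every position after it to S.

YSYMSM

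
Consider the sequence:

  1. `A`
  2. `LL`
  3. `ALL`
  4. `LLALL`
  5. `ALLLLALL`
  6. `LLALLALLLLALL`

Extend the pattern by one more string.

ALLLLALLLLALLALLLLALL

This is a Fibonacci-style word recurrence s(k) = s(k−2)·s(k−1): e.g. A·LL = ALL.
Continuing: ALLLLALL · LLALLALLLLALL gives term 7.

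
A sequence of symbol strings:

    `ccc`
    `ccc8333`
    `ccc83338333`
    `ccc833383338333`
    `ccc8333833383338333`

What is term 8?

The strings grow by a fixed suffix 8333 each time.
From ccc8333833383338333, 3 further steps: ccc8333833383338333 → ccc83338333833383338333 → ccc833383338333833383338333 → (answer).

ccc8333833383338333833383338333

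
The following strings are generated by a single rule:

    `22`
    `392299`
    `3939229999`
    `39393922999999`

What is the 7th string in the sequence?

39393939393922999999999999

Every step adds 39 to the front and 99 to the end of the previous string.
From 39393922999999, 3 further steps: 39393922999999 → 393939392299999999 → 3939393939229999999999 → (answer).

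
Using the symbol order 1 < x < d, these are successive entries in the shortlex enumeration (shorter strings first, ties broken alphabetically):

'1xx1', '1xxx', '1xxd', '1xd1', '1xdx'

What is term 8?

1d1x

Advancing 3 positions from 1xdx through 1xdx → 1xdd → 1d11 reaches term 8.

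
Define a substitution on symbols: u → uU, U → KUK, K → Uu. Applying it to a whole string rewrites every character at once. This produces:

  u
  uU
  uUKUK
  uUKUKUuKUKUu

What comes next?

Expanding uUKUKUuKUKUu: u→uU, U→KUK, K→Uu, U→KUK, K→Uu, U→KUK, u→uU, K→Uu, U→KUK, K→Uu, U→KUK, u→uU. Concatenated: uU KUK Uu KUK Uu KUK uU Uu KUK Uu KUK uU.

uUKUKUuKUKUuKUKuUUuKUKUuKUKuU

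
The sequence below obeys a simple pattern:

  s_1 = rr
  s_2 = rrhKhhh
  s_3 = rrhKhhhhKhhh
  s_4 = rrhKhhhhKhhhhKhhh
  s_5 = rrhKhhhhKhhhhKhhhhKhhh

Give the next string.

rrhKhhhhKhhhhKhhhhKhhhhKhhh

Every step adds hKhhh to the end: s(k+1) = s(k)·hKhhh.
So the next term is rrhKhhhhKhhhhKhhhhKhhh·hKhhh.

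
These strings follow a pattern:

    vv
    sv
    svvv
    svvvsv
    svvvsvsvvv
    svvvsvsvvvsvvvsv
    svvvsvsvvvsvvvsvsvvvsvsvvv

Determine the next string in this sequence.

svvvsvsvvvsvvvsvsvvvsvsvvvsvvvsvsvvvsvvvsv

This is a Fibonacci-style word recurrence s(k) = s(k−1)·s(k−2): e.g. sv·vv = svvv.
So term 8 is svvvsvsvvvsvvvsvsvvvsvsvvv·svvvsvsvvvsvvvsv.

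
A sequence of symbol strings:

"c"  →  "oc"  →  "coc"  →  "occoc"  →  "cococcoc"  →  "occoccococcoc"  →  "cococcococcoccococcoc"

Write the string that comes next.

This is a Fibonacci-style word recurrence s(k) = s(k−2)·s(k−1): e.g. c·oc = coc.
So term 8 is occoccococcoc·cococcococcoccococcoc.

occoccococcoccococcococcoccococcoc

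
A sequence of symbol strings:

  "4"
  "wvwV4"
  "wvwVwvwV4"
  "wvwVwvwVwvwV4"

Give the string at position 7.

Every step adds wvwV at the front: s(k+1) = wvwV·s(k).
From wvwVwvwVwvwV4, 3 further steps: wvwVwvwVwvwV4 → wvwVwvwVwvwVwvwV4 → wvwVwvwVwvwVwvwVwvwV4 → (answer).

wvwVwvwVwvwVwvwVwvwVwvwV4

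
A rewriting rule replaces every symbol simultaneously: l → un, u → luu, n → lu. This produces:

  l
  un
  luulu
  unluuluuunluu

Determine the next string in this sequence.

Replace each of the 13 characters of unluuluuunluu in place — luu lu un luu luu un luu luu luu lu un luu luu — and concatenate.

luuluunluuluuunluuluuluuluunluuluu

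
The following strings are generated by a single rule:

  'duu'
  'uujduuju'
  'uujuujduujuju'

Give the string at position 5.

uujuujuujuujduujujujuju

Every step adds uuj to the front and ju to the end of the previous string.
From uujuujduujuju, 2 further steps: uujuujduujuju → uujuujuujduujujuju → (answer).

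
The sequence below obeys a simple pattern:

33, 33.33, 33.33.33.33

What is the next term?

Each string is two copies of the previous one joined by '.'.
Doubling 33.33.33.33 with '.' between the halves:

33.33.33.33.33.33.33.33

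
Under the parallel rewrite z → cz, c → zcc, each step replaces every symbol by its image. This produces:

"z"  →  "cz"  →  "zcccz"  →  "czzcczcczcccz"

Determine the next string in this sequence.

zccczczzcczccczzcczccczzcczcczcccz

Replace each of the 13 characters of czzcczcczcccz in place — zcc cz cz zcc zcc cz zcc zcc cz zcc zcc zcc cz — and concatenate.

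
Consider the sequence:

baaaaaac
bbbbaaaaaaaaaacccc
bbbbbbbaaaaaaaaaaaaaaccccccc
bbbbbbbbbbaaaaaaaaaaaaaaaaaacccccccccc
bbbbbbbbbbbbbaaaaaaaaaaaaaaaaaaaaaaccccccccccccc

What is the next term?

bbbbbbbbbbbbbbbbaaaaaaaaaaaaaaaaaaaaaaaaaacccccccccccccccc

The n-th term is 3n-2 b's then 4n+2 a's then 3n-2 c's (n = 1, 2, …).
For the next term, n = 6, so the run lengths are 16, 26, 16.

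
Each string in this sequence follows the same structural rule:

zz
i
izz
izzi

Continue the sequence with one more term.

izziizz

Each term (from the third on) is the previous term followed by the one before it: term 3 = i·zz = izz.
The next term joins izzi and izz.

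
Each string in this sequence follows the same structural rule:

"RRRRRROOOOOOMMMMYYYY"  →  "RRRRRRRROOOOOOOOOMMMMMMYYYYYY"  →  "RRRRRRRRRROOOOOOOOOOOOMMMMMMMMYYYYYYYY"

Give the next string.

RRRRRRRRRRRROOOOOOOOOOOOOOOMMMMMMMMMMYYYYYYYYYY

Each string has the form R^{2n+2} O^{3n} M^{2n} Y^{2n}, where the shown terms are n = 2, 3, 4.
For the next term, n = 5, so the run lengths are 12, 15, 10, 10.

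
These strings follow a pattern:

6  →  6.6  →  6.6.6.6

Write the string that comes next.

s(k+1) = s(k)·.·s(k) — each term doubles the last with '.' between the halves.
So the next term is two copies of 6.6.6.6 with '.' between the halves.

6.6.6.6.6.6.6.6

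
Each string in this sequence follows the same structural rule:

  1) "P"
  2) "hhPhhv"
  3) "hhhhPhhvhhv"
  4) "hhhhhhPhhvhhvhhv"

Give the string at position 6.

hhhhhhhhhhPhhvhhvhhvhhvhhv

s(k+1) = hh·s(k)·hhv, so each term gains hh as a prefix and hhv as a suffix.
From hhhhhhPhhvhhvhhv, 2 further steps: hhhhhhPhhvhhvhhv → hhhhhhhhPhhvhhvhhvhhv → (answer).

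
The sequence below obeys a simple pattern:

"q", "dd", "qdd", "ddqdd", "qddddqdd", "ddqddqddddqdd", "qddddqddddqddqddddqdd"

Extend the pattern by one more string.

This is a Fibonacci-style word recurrence s(k) = s(k−2)·s(k−1): e.g. q·dd = qdd.
So term 8 is ddqddqddddqdd·qddddqddddqddqddddqdd.

ddqddqddddqddqddddqddddqddqddddqdd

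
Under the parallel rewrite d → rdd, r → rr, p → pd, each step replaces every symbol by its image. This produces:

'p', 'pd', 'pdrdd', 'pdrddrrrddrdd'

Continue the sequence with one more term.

pdrddrrrddrddrrrrrrrddrddrrrddrdd

φ(pdrddrrrddrdd) expands symbol-by-symbol to pd rdd rr rdd rdd rr rr rr rdd rdd rr rdd rdd; joining the 13 pieces gives the next term.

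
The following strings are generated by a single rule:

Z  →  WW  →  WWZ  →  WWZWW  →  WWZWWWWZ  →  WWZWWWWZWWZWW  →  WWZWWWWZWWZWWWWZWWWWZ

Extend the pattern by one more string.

WWZWWWWZWWZWWWWZWWWWZWWZWWWWZWWZWW

From term 3 onward, concatenate the last term with the second-to-last: WW·Z = WWZ, WWZ·WW = WWZWW, …
Continuing: WWZWWWWZWWZWWWWZWWWWZ · WWZWWWWZWWZWW gives term 8.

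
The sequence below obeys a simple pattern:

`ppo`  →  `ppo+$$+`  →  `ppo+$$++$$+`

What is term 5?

ppo+$$++$$++$$++$$+

Each term is the previous one with +$$+ appended.
From ppo+$$++$$+, 2 further steps: ppo+$$++$$+ → ppo+$$++$$++$$+ → (answer).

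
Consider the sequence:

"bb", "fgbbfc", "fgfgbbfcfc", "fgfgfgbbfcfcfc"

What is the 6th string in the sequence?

Each term wraps the previous one in fg on the left and fc on the right.
From fgfgfgbbfcfcfc, 2 further steps: fgfgfgbbfcfcfc → fgfgfgfgbbfcfcfcfc → (answer).

fgfgfgfgfgbbfcfcfcfcfc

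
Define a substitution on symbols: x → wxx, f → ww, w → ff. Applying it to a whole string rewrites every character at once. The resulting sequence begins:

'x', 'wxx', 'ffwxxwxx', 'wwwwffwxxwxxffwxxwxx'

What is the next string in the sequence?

Applying the rule to each of the 20 symbols of wwwwffwxxwxxffwxxwxx gives the pieces ff ff ff ff ww ww ff wxx wxx ff wxx wxx ww ww ff wxx wxx ff wxx wxx, which concatenate to the answer.

ffffffffwwwwffwxxwxxffwxxwxxwwwwffwxxwxxffwxxwxx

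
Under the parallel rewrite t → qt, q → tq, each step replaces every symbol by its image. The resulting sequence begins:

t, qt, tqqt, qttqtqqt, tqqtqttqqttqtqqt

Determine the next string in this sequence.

qttqtqqttqqtqttqtqqtqttqqttqtqqt

φ(tqqtqttqqttqtqqt) expands symbol-by-symbol to qt tq tq qt tq qt qt tq tq qt qt tq qt tq tq qt; joining the 16 pieces gives the next term.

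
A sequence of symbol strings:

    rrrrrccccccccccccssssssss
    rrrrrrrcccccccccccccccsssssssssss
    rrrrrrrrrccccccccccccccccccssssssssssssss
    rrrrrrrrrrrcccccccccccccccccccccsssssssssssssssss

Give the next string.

rrrrrrrrrrrrrccccccccccccccccccccccccssssssssssssssssssss

Reading off run lengths: r runs 5, 7, 9, 11; c runs 12, 15, 18, 21; s runs 8, 11, 14, 17 — each is linear in n, where the shown terms are n = 3, 4, 5, 6.
For the next term, n = 7, so the run lengths are 13, 24, 20.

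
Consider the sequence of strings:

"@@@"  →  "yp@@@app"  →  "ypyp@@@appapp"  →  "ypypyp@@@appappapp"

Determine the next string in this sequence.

ypypypyp@@@appappappapp

Every step adds yp to the front and app to the end of the previous string.
One more step from ypypyp@@@appappapp gives the answer.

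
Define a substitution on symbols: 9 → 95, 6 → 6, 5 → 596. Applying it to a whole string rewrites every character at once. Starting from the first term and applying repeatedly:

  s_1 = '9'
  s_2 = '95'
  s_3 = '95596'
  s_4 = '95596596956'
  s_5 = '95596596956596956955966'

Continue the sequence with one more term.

Rewriting the 23 symbols of 95596596956596956955966 one by one yields 95 596 596 95 6 596 95 6 95 596 6 596 95 6 95 596 6 95 596 596 95 6 6; concatenated:

95596596956596956955966596956955966955965969566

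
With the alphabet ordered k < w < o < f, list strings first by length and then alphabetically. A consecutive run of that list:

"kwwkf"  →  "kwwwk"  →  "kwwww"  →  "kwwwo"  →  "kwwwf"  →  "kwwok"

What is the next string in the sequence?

kwwow

Treat kwwok as a base-4 numeral over the given alphabet and add one, carrying through any trailing f's.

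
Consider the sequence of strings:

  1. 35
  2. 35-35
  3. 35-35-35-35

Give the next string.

35-35-35-35-35-35-35-35

Each string is two copies of the previous one joined by '-'.
So the next term is two copies of 35-35-35-35 with '-' between the halves.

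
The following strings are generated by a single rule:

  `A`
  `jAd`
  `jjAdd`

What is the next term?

jjjAddd

Every step adds j to the front and d to the end of the previous string.
One more step from jjAdd gives the answer.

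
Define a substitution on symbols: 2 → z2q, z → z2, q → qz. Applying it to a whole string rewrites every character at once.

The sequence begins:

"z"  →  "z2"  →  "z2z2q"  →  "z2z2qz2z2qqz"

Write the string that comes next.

Expanding z2z2qz2z2qqz: z→z2, 2→z2q, z→z2, 2→z2q, q→qz, z→z2, 2→z2q, z→z2, 2→z2q, q→qz, q→qz, z→z2. Concatenated: z2 z2q z2 z2q qz z2 z2q z2 z2q qz qz z2.

z2z2qz2z2qqzz2z2qz2z2qqzqzz2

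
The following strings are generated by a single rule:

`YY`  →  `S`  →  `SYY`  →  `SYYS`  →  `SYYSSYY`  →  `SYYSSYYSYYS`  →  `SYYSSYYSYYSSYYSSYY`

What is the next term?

From term 3 onward, concatenate the last term with the second-to-last: S·YY = SYY, SYY·S = SYYS, …
The next term joins SYYSSYYSYYSSYYSSYY and SYYSSYYSYYS.

SYYSSYYSYYSSYYSSYYSYYSSYYSYYS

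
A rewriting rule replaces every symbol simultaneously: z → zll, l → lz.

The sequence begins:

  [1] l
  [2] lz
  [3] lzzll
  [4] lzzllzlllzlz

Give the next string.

lzzllzlllzlzzlllzlzlzzlllzzll

Rewriting each symbol of lzzllzlllzlz: l→lz, z→zll, z→zll, l→lz, l→lz, z→zll, l→lz, l→lz, l→lz, z→zll, l→lz, z→zll, which concatenates to lz zll zll lz lz zll lz lz lz zll lz zll.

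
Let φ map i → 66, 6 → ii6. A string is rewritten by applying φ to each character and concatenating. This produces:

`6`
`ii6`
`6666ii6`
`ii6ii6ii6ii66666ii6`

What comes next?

6666ii66666ii66666ii66666ii6ii6ii6ii6ii66666ii6

Applying the rule to each of the 19 symbols of ii6ii6ii6ii66666ii6 gives the pieces 66 66 ii6 66 66 ii6 66 66 ii6 66 66 ii6 ii6 ii6 ii6 ii6 66 66 ii6, which concatenate to the answer.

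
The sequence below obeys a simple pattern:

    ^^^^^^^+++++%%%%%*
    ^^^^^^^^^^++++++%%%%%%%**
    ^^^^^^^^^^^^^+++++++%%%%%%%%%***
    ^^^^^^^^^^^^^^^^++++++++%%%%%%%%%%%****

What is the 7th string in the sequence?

^^^^^^^^^^^^^^^^^^^^^^^^^+++++++++++%%%%%%%%%%%%%%%%%*******

Each string has the form ^^{3n+1} +^{n+3} %^{2n+1} *^{n-1}, where the shown terms are n = 2, 3, 4, 5.
For term 7, n = 8, so the run lengths are 25, 11, 17, 7.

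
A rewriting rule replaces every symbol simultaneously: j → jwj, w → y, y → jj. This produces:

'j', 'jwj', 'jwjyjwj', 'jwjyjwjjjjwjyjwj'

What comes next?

Rewriting the 16 symbols of jwjyjwjjjjwjyjwj one by one yields jwj y jwj jj jwj y jwj jwj jwj jwj y jwj jj jwj y jwj; concatenated:

jwjyjwjjjjwjyjwjjwjjwjjwjyjwjjjjwjyjwj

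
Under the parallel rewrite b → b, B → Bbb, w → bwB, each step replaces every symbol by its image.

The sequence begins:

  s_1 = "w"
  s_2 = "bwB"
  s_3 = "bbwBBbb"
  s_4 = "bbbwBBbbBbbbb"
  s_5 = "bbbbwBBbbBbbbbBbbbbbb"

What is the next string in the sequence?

Replace each of the 21 characters of bbbbwBBbbBbbbbBbbbbbb in place — b b b b bwB Bbb Bbb b b Bbb b b b b Bbb b b b b b b — and concatenate.

bbbbbwBBbbBbbbbBbbbbbbBbbbbbbbb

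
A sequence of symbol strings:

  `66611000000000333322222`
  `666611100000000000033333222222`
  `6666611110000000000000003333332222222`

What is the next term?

66666611111000000000000000000333333322222222

Reading off run lengths: 6 runs 3, 4, 5; 1 runs 2, 3, 4; 0 runs 9, 12, 15; 3 runs 4, 5, 6; 2 runs 5, 6, 7 — each is linear in n, where the shown terms are n = 3, 4, 5.
For the next term, n = 6, so the run lengths are 6, 5, 18, 7, 8.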